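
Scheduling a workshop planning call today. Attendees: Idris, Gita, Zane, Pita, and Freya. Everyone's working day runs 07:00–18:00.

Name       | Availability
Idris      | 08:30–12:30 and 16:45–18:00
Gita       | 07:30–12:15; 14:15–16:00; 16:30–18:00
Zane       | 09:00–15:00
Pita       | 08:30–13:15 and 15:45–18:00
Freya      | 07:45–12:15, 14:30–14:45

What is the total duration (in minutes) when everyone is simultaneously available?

Idris ∩ Gita: 08:30-12:15, 16:45-18:00.
Idris ∩ Gita ∩ Zane: 09:00-12:15.
Idris ∩ Gita ∩ Zane ∩ Pita: 09:00-12:15.
Idris ∩ Gita ∩ Zane ∩ Pita ∩ Freya: 09:00-12:15.
That's a single block of 195 minutes.

195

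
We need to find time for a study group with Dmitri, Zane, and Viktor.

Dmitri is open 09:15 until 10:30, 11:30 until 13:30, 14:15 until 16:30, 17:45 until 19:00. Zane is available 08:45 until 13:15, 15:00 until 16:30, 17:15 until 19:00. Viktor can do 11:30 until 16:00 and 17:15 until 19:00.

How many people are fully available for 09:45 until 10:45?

1

Zane can make the full 09:45-10:45 slot — that's 1.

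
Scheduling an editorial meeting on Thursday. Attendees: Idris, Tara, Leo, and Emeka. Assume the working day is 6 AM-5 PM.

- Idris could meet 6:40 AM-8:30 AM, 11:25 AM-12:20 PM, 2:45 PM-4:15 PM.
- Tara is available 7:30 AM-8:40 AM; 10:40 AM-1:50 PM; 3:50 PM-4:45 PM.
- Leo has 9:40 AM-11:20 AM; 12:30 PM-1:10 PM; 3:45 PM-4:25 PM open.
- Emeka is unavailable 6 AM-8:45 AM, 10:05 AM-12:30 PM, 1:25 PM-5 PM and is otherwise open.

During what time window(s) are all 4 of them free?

none

Idris free: 06:40-08:30, 11:25-12:20, 14:45-16:15.
Tara free: 07:30-08:40, 10:40-13:50, 15:50-16:45.
Leo free: 09:40-11:20, 12:30-13:10, 15:45-16:25.
Emeka free: 08:45-10:05, 12:30-13:25 (invert busy blocks within the working day).
Idris ∩ Tara: 07:30-08:30, 11:25-12:20, 15:50-16:15.
Idris ∩ Tara ∩ Leo: 15:50-16:15.
Idris ∩ Tara ∩ Leo ∩ Emeka: ∅.
There is no time when everyone is free.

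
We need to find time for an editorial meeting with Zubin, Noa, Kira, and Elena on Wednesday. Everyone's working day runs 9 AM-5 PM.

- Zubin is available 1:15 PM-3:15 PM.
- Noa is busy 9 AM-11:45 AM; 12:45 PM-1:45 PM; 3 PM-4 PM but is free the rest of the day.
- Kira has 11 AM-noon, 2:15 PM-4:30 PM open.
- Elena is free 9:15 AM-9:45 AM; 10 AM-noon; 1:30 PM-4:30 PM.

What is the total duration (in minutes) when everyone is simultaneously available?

Zubin free: 13:15-15:15.
Noa free: 11:45-12:45, 13:45-15:00, 16:00-17:00 (invert busy blocks within the working day).
Kira free: 11:00-12:00, 14:15-16:30.
Elena free: 09:15-09:45, 10:00-12:00, 13:30-16:30.
Zubin ∩ Noa: 13:45-15:00.
Zubin ∩ Noa ∩ Kira: 14:15-15:00.
Zubin ∩ Noa ∩ Kira ∩ Elena: 14:15-15:00.
That's a single block of 45 minutes.

45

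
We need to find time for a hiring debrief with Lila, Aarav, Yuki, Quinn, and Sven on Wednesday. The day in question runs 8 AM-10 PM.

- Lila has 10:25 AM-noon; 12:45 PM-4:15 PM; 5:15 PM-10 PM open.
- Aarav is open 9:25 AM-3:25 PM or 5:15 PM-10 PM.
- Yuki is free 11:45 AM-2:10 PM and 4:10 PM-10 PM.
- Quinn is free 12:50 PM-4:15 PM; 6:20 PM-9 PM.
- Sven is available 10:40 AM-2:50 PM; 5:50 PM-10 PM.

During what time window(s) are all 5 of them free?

Lila ∩ Aarav: 10:25-12:00, 12:45-15:25, 17:15-22:00.
Lila ∩ Aarav ∩ Yuki: 11:45-12:00, 12:45-14:10, 17:15-22:00.
Lila ∩ Aarav ∩ Yuki ∩ Quinn: 12:50-14:10, 18:20-21:00.
Lila ∩ Aarav ∩ Yuki ∩ Quinn ∩ Sven: 12:50-14:10, 18:20-21:00.
Those are the intersection windows.

12:50-14:10, 18:20-21:00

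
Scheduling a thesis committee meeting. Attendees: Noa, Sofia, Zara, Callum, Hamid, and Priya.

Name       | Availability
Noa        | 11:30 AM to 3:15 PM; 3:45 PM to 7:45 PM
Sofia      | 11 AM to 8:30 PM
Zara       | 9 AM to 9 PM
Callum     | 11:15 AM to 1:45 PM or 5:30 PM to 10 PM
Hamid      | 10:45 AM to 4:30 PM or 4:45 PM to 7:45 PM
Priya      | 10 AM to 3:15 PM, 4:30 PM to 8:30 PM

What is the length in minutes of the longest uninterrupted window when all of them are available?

135

Noa ∩ Sofia: 11:30-15:15, 15:45-19:45.
Noa ∩ Sofia ∩ Zara: 11:30-15:15, 15:45-19:45.
Noa ∩ Sofia ∩ Zara ∩ Callum: 11:30-13:45, 17:30-19:45.
Noa ∩ Sofia ∩ Zara ∩ Callum ∩ Hamid: 11:30-13:45, 17:30-19:45.
Noa ∩ Sofia ∩ Zara ∩ Callum ∩ Hamid ∩ Priya: 11:30-13:45, 17:30-19:45.
The longest is 11:30-13:45 at 135 minutes.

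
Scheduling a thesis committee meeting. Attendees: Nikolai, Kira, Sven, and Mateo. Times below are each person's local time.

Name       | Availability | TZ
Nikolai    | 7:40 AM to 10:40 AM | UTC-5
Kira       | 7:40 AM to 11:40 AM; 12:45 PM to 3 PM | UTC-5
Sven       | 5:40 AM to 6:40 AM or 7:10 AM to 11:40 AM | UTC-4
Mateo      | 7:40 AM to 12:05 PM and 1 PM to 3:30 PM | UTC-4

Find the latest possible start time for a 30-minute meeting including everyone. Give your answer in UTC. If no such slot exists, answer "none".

Nikolai in UTC: 12:40-15:40 (add 5h to convert from UTC-5).
Kira in UTC: 12:40-16:40, 17:45-20:00 (add 5h to convert from UTC-5).
Sven in UTC: 09:40-10:40, 11:10-15:40 (add 4h to convert from UTC-4).
Mateo in UTC: 11:40-16:05, 17:00-19:30 (add 4h to convert from UTC-4).
Nikolai ∩ Kira: 12:40-15:40.
Nikolai ∩ Kira ∩ Sven: 12:40-15:40.
Nikolai ∩ Kira ∩ Sven ∩ Mateo: 12:40-15:40.
The last common window of at least 30 minutes is 12:40-15:40; a 30-minute meeting can start as late as 15:10 and still end by 15:40.

15:10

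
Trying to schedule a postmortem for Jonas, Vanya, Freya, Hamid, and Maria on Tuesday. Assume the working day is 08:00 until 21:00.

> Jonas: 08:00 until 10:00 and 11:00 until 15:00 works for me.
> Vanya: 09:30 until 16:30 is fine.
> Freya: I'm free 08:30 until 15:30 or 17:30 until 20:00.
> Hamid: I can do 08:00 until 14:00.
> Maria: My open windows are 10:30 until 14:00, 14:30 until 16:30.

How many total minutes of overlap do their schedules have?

Jonas ∩ Vanya: 09:30-10:00, 11:00-15:00.
Jonas ∩ Vanya ∩ Freya: 09:30-10:00, 11:00-15:00.
Jonas ∩ Vanya ∩ Freya ∩ Hamid: 09:30-10:00, 11:00-14:00.
Jonas ∩ Vanya ∩ Freya ∩ Hamid ∩ Maria: 11:00-14:00.
That's a single block of 180 minutes.

180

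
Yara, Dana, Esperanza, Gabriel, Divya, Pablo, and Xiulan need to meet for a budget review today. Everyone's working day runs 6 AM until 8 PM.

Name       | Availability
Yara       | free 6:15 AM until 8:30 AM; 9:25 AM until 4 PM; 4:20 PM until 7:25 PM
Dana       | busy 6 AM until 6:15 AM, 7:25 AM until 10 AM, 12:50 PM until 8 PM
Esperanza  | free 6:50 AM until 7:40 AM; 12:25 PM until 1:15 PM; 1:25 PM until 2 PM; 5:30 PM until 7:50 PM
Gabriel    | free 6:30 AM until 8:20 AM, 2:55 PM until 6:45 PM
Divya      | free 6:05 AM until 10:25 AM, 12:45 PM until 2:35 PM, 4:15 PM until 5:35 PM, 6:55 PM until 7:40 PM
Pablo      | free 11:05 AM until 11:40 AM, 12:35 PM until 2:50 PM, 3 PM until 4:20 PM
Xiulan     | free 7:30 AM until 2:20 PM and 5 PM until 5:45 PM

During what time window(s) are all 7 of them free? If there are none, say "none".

none

Yara free: 06:15-08:30, 09:25-16:00, 16:20-19:25.
Dana free: 06:15-07:25, 10:00-12:50 (invert busy blocks within the working day).
Esperanza free: 06:50-07:40, 12:25-13:15, 13:25-14:00, 17:30-19:50.
Gabriel free: 06:30-08:20, 14:55-18:45.
Divya free: 06:05-10:25, 12:45-14:35, 16:15-17:35, 18:55-19:40.
Pablo free: 11:05-11:40, 12:35-14:50, 15:00-16:20.
Xiulan free: 07:30-14:20, 17:00-17:45.
Yara ∩ Dana: 06:15-07:25, 10:00-12:50.
Yara ∩ Dana ∩ Esperanza: 06:50-07:25, 12:25-12:50.
Yara ∩ Dana ∩ Esperanza ∩ Gabriel: 06:50-07:25.
Yara ∩ Dana ∩ Esperanza ∩ Gabriel ∩ Divya: 06:50-07:25.
Yara ∩ Dana ∩ Esperanza ∩ Gabriel ∩ Divya ∩ Pablo: ∅.
Yara ∩ Dana ∩ Esperanza ∩ Gabriel ∩ Divya ∩ Pablo ∩ Xiulan: ∅.
There is no time when everyone is free.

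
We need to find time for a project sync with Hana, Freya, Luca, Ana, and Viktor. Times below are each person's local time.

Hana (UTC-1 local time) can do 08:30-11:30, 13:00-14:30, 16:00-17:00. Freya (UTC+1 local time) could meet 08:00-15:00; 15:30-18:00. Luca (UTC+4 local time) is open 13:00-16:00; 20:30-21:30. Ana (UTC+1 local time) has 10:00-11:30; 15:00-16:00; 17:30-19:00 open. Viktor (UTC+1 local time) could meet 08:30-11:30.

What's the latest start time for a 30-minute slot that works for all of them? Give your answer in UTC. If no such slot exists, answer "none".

10:00

Hana in UTC: 09:30-12:30, 14:00-15:30, 17:00-18:00 (add 1h to convert from UTC-1).
Freya in UTC: 07:00-14:00, 14:30-17:00 (subtract 1h to convert from UTC+1).
Luca in UTC: 09:00-12:00, 16:30-17:30 (subtract 4h to convert from UTC+4).
Ana in UTC: 09:00-10:30, 14:00-15:00, 16:30-18:00 (subtract 1h to convert from UTC+1).
Viktor in UTC: 07:30-10:30 (subtract 1h to convert from UTC+1).
Hana ∩ Freya: 09:30-12:30, 14:30-15:30.
Hana ∩ Freya ∩ Luca: 09:30-12:00.
Hana ∩ Freya ∩ Luca ∩ Ana: 09:30-10:30.
Hana ∩ Freya ∩ Luca ∩ Ana ∩ Viktor: 09:30-10:30.
Those are the intersection windows.
The last common window of at least 30 minutes is 09:30-10:30; a 30-minute meeting can start as late as 10:00 and still end by 10:30.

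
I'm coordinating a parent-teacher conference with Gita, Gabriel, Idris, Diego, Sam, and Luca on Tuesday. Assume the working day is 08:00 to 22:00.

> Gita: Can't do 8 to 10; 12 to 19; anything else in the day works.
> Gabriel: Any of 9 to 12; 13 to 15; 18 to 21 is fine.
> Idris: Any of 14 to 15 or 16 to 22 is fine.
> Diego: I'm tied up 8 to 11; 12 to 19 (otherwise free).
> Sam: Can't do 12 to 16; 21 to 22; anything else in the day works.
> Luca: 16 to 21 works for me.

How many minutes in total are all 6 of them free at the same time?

Gita free: 10:00-12:00, 19:00-22:00 (invert busy blocks within the working day).
Gabriel free: 09:00-12:00, 13:00-15:00, 18:00-21:00.
Idris free: 14:00-15:00, 16:00-22:00.
Diego free: 11:00-12:00, 19:00-22:00 (invert busy blocks within the working day).
Sam free: 08:00-12:00, 16:00-21:00 (invert busy blocks within the working day).
Luca free: 16:00-21:00.
Gita ∩ Gabriel: 10:00-12:00, 19:00-21:00.
Gita ∩ Gabriel ∩ Idris: 19:00-21:00.
Gita ∩ Gabriel ∩ Idris ∩ Diego: 19:00-21:00.
Gita ∩ Gabriel ∩ Idris ∩ Diego ∩ Sam: 19:00-21:00.
Gita ∩ Gabriel ∩ Idris ∩ Diego ∩ Sam ∩ Luca: 19:00-21:00.
That's a single block of 120 minutes.

120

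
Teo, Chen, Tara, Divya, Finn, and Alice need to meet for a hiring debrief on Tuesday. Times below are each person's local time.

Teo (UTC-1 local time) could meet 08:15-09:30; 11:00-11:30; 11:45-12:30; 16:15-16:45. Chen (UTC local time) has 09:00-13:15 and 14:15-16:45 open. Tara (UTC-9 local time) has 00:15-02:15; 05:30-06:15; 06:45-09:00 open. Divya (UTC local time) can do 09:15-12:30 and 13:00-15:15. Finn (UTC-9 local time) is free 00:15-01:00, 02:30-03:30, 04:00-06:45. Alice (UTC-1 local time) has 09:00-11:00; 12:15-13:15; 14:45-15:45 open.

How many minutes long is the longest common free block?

0

Teo in UTC: 09:15-10:30, 12:00-12:30, 12:45-13:30, 17:15-17:45 (add 1h to convert from UTC-1).
Chen in UTC: 09:00-13:15, 14:15-16:45.
Tara in UTC: 09:15-11:15, 14:30-15:15, 15:45-18:00 (add 9h to convert from UTC-9).
Divya in UTC: 09:15-12:30, 13:00-15:15.
Finn in UTC: 09:15-10:00, 11:30-12:30, 13:00-15:45 (add 9h to convert from UTC-9).
Alice in UTC: 10:00-12:00, 13:15-14:15, 15:45-16:45 (add 1h to convert from UTC-1).
Teo ∩ Chen: 09:15-10:30, 12:00-12:30, 12:45-13:15.
Teo ∩ Chen ∩ Tara: 09:15-10:30.
Teo ∩ Chen ∩ Tara ∩ Divya: 09:15-10:30.
Teo ∩ Chen ∩ Tara ∩ Divya ∩ Finn: 09:15-10:00.
Teo ∩ Chen ∩ Tara ∩ Divya ∩ Finn ∩ Alice: ∅.
There is no time when everyone is free.
No common window exists, so the longest block is 0 minutes.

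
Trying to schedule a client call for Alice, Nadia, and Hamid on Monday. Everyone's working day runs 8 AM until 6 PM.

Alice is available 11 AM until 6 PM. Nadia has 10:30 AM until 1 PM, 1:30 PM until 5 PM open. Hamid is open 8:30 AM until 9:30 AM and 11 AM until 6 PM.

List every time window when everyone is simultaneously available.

11:00-13:00, 13:30-17:00

Alice ∩ Nadia: 11:00-13:00, 13:30-17:00.
Alice ∩ Nadia ∩ Hamid: 11:00-13:00, 13:30-17:00.
Those are the intersection windows.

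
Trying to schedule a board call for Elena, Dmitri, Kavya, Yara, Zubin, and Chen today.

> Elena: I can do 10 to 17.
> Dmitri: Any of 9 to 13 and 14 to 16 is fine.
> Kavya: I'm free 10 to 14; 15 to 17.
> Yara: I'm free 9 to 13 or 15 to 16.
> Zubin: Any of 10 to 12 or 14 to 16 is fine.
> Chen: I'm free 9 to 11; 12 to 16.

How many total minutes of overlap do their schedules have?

120

Elena ∩ Dmitri: 10:00-13:00, 14:00-16:00.
Elena ∩ Dmitri ∩ Kavya: 10:00-13:00, 15:00-16:00.
Elena ∩ Dmitri ∩ Kavya ∩ Yara: 10:00-13:00, 15:00-16:00.
Elena ∩ Dmitri ∩ Kavya ∩ Yara ∩ Zubin: 10:00-12:00, 15:00-16:00.
Elena ∩ Dmitri ∩ Kavya ∩ Yara ∩ Zubin ∩ Chen: 10:00-11:00, 15:00-16:00.
So the common availability across everyone is 10:00-11:00, 15:00-16:00.
Summing the common windows: 60 + 60 = 120 minutes.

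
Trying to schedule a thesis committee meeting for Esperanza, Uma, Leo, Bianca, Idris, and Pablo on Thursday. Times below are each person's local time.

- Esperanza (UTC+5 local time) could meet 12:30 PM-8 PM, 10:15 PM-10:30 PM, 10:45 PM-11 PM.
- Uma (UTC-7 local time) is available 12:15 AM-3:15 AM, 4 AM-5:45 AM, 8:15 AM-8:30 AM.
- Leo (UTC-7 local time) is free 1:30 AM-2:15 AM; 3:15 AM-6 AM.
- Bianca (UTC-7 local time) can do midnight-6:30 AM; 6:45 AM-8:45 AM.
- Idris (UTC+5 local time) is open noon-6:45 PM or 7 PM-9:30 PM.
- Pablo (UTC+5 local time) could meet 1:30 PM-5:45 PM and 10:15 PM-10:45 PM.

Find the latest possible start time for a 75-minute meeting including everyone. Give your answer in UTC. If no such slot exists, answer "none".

Esperanza in UTC: 07:30-15:00, 17:15-17:30, 17:45-18:00 (subtract 5h to convert from UTC+5).
Uma in UTC: 07:15-10:15, 11:00-12:45, 15:15-15:30 (add 7h to convert from UTC-7).
Leo in UTC: 08:30-09:15, 10:15-13:00 (add 7h to convert from UTC-7).
Bianca in UTC: 07:00-13:30, 13:45-15:45 (add 7h to convert from UTC-7).
Idris in UTC: 07:00-13:45, 14:00-16:30 (subtract 5h to convert from UTC+5).
Pablo in UTC: 08:30-12:45, 17:15-17:45 (subtract 5h to convert from UTC+5).
Esperanza ∩ Uma: 07:30-10:15, 11:00-12:45.
Esperanza ∩ Uma ∩ Leo: 08:30-09:15, 11:00-12:45.
Esperanza ∩ Uma ∩ Leo ∩ Bianca: 08:30-09:15, 11:00-12:45.
Esperanza ∩ Uma ∩ Leo ∩ Bianca ∩ Idris: 08:30-09:15, 11:00-12:45.
Esperanza ∩ Uma ∩ Leo ∩ Bianca ∩ Idris ∩ Pablo: 08:30-09:15, 11:00-12:45.
The last common window of at least 75 minutes is 11:00-12:45; a 75-minute meeting can start as late as 11:30 and still end by 12:45.

11:30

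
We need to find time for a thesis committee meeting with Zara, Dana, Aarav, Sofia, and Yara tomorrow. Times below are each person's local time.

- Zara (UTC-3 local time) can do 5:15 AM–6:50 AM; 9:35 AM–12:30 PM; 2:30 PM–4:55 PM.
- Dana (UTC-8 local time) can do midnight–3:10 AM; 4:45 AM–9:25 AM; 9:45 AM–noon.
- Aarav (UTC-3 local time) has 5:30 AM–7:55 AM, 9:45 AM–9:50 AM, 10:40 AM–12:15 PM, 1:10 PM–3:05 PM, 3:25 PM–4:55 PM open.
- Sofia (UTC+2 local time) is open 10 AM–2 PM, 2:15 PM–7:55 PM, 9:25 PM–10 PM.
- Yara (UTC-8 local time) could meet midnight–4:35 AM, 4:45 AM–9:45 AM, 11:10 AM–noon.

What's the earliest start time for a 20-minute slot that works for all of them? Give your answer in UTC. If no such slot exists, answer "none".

Zara in UTC: 08:15-09:50, 12:35-15:30, 17:30-19:55 (add 3h to convert from UTC-3).
Dana in UTC: 08:00-11:10, 12:45-17:25, 17:45-20:00 (add 8h to convert from UTC-8).
Aarav in UTC: 08:30-10:55, 12:45-12:50, 13:40-15:15, 16:10-18:05, 18:25-19:55 (add 3h to convert from UTC-3).
Sofia in UTC: 08:00-12:00, 12:15-17:55, 19:25-20:00 (subtract 2h to convert from UTC+2).
Yara in UTC: 08:00-12:35, 12:45-17:45, 19:10-20:00 (add 8h to convert from UTC-8).
Zara ∩ Dana: 08:15-09:50, 12:45-15:30, 17:45-19:55.
Zara ∩ Dana ∩ Aarav: 08:30-09:50, 12:45-12:50, 13:40-15:15, 17:45-18:05, 18:25-19:55.
Zara ∩ Dana ∩ Aarav ∩ Sofia: 08:30-09:50, 12:45-12:50, 13:40-15:15, 17:45-17:55, 19:25-19:55.
Zara ∩ Dana ∩ Aarav ∩ Sofia ∩ Yara: 08:30-09:50, 12:45-12:50, 13:40-15:15, 19:25-19:55.
The first common window of at least 20 minutes is 08:30-09:50, so the earliest start is 08:30.

08:30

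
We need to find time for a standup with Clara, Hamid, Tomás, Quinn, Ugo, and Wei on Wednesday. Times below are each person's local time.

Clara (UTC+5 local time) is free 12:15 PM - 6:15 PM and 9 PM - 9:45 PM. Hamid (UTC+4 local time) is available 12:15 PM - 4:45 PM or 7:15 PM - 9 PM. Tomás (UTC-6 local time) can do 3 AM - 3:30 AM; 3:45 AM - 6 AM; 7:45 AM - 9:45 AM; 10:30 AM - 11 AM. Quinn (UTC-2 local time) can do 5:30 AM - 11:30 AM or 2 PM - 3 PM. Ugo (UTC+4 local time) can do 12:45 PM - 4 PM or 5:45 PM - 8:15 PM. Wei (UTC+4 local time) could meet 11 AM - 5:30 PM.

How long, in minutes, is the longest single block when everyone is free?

Clara in UTC: 07:15-13:15, 16:00-16:45 (subtract 5h to convert from UTC+5).
Hamid in UTC: 08:15-12:45, 15:15-17:00 (subtract 4h to convert from UTC+4).
Tomás in UTC: 09:00-09:30, 09:45-12:00, 13:45-15:45, 16:30-17:00 (add 6h to convert from UTC-6).
Quinn in UTC: 07:30-13:30, 16:00-17:00 (add 2h to convert from UTC-2).
Ugo in UTC: 08:45-12:00, 13:45-16:15 (subtract 4h to convert from UTC+4).
Wei in UTC: 07:00-13:30 (subtract 4h to convert from UTC+4).
Clara ∩ Hamid: 08:15-12:45, 16:00-16:45.
Clara ∩ Hamid ∩ Tomás: 09:00-09:30, 09:45-12:00, 16:30-16:45.
Clara ∩ Hamid ∩ Tomás ∩ Quinn: 09:00-09:30, 09:45-12:00, 16:30-16:45.
Clara ∩ Hamid ∩ Tomás ∩ Quinn ∩ Ugo: 09:00-09:30, 09:45-12:00.
Clara ∩ Hamid ∩ Tomás ∩ Quinn ∩ Ugo ∩ Wei: 09:00-09:30, 09:45-12:00.
The longest is 09:45-12:00 at 135 minutes.

135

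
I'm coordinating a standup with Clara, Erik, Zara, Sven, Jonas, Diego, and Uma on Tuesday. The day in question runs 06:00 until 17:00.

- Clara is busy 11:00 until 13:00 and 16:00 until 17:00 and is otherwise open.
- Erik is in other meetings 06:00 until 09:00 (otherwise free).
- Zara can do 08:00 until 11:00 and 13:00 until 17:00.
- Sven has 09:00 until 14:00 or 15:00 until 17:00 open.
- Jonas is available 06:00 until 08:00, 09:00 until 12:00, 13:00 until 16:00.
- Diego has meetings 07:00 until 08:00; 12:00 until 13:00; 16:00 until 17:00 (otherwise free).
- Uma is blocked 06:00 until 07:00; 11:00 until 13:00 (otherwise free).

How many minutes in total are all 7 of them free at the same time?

Clara free: 06:00-11:00, 13:00-16:00 (invert busy blocks within the working day).
Erik free: 09:00-17:00 (invert busy blocks within the working day).
Zara free: 08:00-11:00, 13:00-17:00.
Sven free: 09:00-14:00, 15:00-17:00.
Jonas free: 06:00-08:00, 09:00-12:00, 13:00-16:00.
Diego free: 06:00-07:00, 08:00-12:00, 13:00-16:00 (invert busy blocks within the working day).
Uma free: 07:00-11:00, 13:00-17:00 (invert busy blocks within the working day).
Clara ∩ Erik: 09:00-11:00, 13:00-16:00.
Clara ∩ Erik ∩ Zara: 09:00-11:00, 13:00-16:00.
Clara ∩ Erik ∩ Zara ∩ Sven: 09:00-11:00, 13:00-14:00, 15:00-16:00.
Clara ∩ Erik ∩ Zara ∩ Sven ∩ Jonas: 09:00-11:00, 13:00-14:00, 15:00-16:00.
Clara ∩ Erik ∩ Zara ∩ Sven ∩ Jonas ∩ Diego: 09:00-11:00, 13:00-14:00, 15:00-16:00.
Clara ∩ Erik ∩ Zara ∩ Sven ∩ Jonas ∩ Diego ∩ Uma: 09:00-11:00, 13:00-14:00, 15:00-16:00.
Those are the intersection windows.
Summing the common windows: 120 + 60 + 60 = 240 minutes.

240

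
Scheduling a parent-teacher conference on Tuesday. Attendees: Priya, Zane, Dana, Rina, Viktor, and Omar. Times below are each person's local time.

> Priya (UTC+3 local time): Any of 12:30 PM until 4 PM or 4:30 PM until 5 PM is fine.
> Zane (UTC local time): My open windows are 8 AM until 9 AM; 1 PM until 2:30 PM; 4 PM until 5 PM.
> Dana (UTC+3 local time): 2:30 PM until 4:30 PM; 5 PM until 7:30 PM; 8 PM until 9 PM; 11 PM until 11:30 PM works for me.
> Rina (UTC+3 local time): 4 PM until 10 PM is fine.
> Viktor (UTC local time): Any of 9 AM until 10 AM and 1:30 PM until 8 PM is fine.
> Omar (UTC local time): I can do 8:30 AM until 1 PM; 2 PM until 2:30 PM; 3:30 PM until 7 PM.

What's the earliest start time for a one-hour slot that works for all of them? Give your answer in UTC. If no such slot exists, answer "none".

none

Priya in UTC: 09:30-13:00, 13:30-14:00 (subtract 3h to convert from UTC+3).
Zane in UTC: 08:00-09:00, 13:00-14:30, 16:00-17:00.
Dana in UTC: 11:30-13:30, 14:00-16:30, 17:00-18:00, 20:00-20:30 (subtract 3h to convert from UTC+3).
Rina in UTC: 13:00-19:00 (subtract 3h to convert from UTC+3).
Viktor in UTC: 09:00-10:00, 13:30-20:00.
Omar in UTC: 08:30-13:00, 14:00-14:30, 15:30-19:00.
Priya ∩ Zane: 13:30-14:00.
Priya ∩ Zane ∩ Dana: ∅.
Priya ∩ Zane ∩ Dana ∩ Rina: ∅.
Priya ∩ Zane ∩ Dana ∩ Rina ∩ Viktor: ∅.
Priya ∩ Zane ∩ Dana ∩ Rina ∩ Viktor ∩ Omar: ∅.
There is no time when everyone is free.
No common window is at least 60 minutes long.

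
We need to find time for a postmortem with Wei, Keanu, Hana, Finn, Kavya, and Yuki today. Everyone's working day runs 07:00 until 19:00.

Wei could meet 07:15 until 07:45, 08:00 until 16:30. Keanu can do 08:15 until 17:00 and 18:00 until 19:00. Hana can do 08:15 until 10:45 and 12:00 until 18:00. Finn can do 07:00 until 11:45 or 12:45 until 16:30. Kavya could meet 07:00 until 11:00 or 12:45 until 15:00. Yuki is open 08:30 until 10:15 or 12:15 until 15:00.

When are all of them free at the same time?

08:30-10:15, 12:45-15:00

Wei ∩ Keanu: 08:15-16:30.
Wei ∩ Keanu ∩ Hana: 08:15-10:45, 12:00-16:30.
Wei ∩ Keanu ∩ Hana ∩ Finn: 08:15-10:45, 12:45-16:30.
Wei ∩ Keanu ∩ Hana ∩ Finn ∩ Kavya: 08:15-10:45, 12:45-15:00.
Wei ∩ Keanu ∩ Hana ∩ Finn ∩ Kavya ∩ Yuki: 08:30-10:15, 12:45-15:00.
So the common availability across everyone is 08:30-10:15, 12:45-15:00.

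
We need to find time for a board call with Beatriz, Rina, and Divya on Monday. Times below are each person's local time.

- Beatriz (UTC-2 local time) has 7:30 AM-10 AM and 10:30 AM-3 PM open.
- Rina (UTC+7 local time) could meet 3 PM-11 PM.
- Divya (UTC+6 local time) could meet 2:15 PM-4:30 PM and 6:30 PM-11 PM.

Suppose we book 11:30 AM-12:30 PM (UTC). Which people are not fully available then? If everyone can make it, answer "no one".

Beatriz, Divya

Beatriz in UTC: 09:30-12:00, 12:30-17:00 (add 2h to convert from UTC-2).
Rina in UTC: 08:00-16:00 (subtract 7h to convert from UTC+7).
Divya in UTC: 08:15-10:30, 12:30-17:00 (subtract 6h to convert from UTC+6).
Beatriz: not fully free for 11:30-12:30. Rina: free for 11:30-12:30. Divya: not fully free for 11:30-12:30.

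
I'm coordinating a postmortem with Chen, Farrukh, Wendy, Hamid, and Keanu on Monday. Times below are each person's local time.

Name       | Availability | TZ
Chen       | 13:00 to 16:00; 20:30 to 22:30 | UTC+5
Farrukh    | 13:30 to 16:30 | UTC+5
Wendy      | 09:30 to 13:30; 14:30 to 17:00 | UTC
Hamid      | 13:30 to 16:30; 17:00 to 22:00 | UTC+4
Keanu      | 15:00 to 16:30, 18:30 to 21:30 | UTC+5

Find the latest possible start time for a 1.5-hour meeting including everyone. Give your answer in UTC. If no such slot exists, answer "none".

none

Chen in UTC: 08:00-11:00, 15:30-17:30 (subtract 5h to convert from UTC+5).
Farrukh in UTC: 08:30-11:30 (subtract 5h to convert from UTC+5).
Wendy in UTC: 09:30-13:30, 14:30-17:00.
Hamid in UTC: 09:30-12:30, 13:00-18:00 (subtract 4h to convert from UTC+4).
Keanu in UTC: 10:00-11:30, 13:30-16:30 (subtract 5h to convert from UTC+5).
Chen ∩ Farrukh: 08:30-11:00.
Chen ∩ Farrukh ∩ Wendy: 09:30-11:00.
Chen ∩ Farrukh ∩ Wendy ∩ Hamid: 09:30-11:00.
Chen ∩ Farrukh ∩ Wendy ∩ Hamid ∩ Keanu: 10:00-11:00.
So the common availability across everyone is 10:00-11:00.
No common window is at least 90 minutes long.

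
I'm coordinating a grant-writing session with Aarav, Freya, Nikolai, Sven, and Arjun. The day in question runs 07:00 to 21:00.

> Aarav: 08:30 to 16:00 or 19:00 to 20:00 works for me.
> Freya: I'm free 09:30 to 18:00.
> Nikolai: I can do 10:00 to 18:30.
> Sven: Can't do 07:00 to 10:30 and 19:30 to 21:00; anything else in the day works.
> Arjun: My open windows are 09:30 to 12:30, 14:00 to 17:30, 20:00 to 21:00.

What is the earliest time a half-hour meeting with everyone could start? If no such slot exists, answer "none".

10:30

Aarav free: 08:30-16:00, 19:00-20:00.
Freya free: 09:30-18:00.
Nikolai free: 10:00-18:30.
Sven free: 10:30-19:30 (invert busy blocks within the working day).
Arjun free: 09:30-12:30, 14:00-17:30, 20:00-21:00.
Aarav ∩ Freya: 09:30-16:00.
Aarav ∩ Freya ∩ Nikolai: 10:00-16:00.
Aarav ∩ Freya ∩ Nikolai ∩ Sven: 10:30-16:00.
Aarav ∩ Freya ∩ Nikolai ∩ Sven ∩ Arjun: 10:30-12:30, 14:00-16:00.
So the common availability across everyone is 10:30-12:30, 14:00-16:00.
The first common window of at least 30 minutes is 10:30-12:30, so the earliest start is 10:30.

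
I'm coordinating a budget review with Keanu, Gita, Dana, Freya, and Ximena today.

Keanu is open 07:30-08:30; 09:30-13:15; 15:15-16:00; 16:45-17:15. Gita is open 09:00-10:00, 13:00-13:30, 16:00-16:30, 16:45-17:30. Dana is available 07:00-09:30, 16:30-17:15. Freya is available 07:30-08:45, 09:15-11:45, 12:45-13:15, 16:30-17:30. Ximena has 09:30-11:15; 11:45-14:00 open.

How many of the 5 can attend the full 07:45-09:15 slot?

1

Dana can make the full 07:45-09:15 slot — that's 1.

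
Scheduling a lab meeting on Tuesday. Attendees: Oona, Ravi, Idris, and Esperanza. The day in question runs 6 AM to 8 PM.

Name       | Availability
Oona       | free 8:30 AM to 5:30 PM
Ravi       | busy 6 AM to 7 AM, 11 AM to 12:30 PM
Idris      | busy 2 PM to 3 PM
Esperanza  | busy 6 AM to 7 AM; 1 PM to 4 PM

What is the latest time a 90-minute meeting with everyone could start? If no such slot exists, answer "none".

16:00

Oona free: 08:30-17:30.
Ravi free: 07:00-11:00, 12:30-20:00 (invert busy blocks within the working day).
Idris free: 06:00-14:00, 15:00-20:00 (invert busy blocks within the working day).
Esperanza free: 07:00-13:00, 16:00-20:00 (invert busy blocks within the working day).
Oona ∩ Ravi: 08:30-11:00, 12:30-17:30.
Oona ∩ Ravi ∩ Idris: 08:30-11:00, 12:30-14:00, 15:00-17:30.
Oona ∩ Ravi ∩ Idris ∩ Esperanza: 08:30-11:00, 12:30-13:00, 16:00-17:30.
The last common window of at least 90 minutes is 16:00-17:30; a 90-minute meeting can start as late as 16:00 and still end by 17:30.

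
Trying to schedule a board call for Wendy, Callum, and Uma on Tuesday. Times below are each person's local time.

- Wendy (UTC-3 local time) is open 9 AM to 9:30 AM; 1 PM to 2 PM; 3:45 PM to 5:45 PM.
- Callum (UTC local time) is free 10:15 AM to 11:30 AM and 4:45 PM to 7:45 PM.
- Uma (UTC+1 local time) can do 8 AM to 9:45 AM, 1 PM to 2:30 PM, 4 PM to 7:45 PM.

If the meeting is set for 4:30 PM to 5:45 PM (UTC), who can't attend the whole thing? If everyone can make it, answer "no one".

Callum, Wendy

Wendy in UTC: 12:00-12:30, 16:00-17:00, 18:45-20:45 (add 3h to convert from UTC-3).
Callum in UTC: 10:15-11:30, 16:45-19:45.
Uma in UTC: 07:00-08:45, 12:00-13:30, 15:00-18:45 (subtract 1h to convert from UTC+1).
Wendy: not fully free for 16:30-17:45. Callum: not fully free for 16:30-17:45. Uma: free for 16:30-17:45.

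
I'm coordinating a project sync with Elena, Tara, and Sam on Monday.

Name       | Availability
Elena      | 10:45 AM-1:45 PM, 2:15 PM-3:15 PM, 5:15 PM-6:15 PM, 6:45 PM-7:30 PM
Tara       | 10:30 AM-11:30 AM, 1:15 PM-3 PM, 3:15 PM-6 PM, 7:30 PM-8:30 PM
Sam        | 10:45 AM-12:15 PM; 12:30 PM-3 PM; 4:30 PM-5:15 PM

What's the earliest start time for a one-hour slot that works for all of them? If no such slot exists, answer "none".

none

Elena ∩ Tara: 10:45-11:30, 13:15-13:45, 14:15-15:00, 17:15-18:00.
Elena ∩ Tara ∩ Sam: 10:45-11:30, 13:15-13:45, 14:15-15:00.
No common window is at least 60 minutes long.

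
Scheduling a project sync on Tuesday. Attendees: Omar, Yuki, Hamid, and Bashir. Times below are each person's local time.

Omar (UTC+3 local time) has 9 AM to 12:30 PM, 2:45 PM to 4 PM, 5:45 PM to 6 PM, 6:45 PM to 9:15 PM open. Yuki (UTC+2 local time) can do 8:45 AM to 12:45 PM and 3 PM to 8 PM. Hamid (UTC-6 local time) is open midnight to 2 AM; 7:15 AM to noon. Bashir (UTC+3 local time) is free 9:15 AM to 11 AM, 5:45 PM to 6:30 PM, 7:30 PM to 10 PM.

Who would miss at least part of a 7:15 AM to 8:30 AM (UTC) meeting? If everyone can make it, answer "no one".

Bashir, Hamid

Omar in UTC: 06:00-09:30, 11:45-13:00, 14:45-15:00, 15:45-18:15 (subtract 3h to convert from UTC+3).
Yuki in UTC: 06:45-10:45, 13:00-18:00 (subtract 2h to convert from UTC+2).
Hamid in UTC: 06:00-08:00, 13:15-18:00 (add 6h to convert from UTC-6).
Bashir in UTC: 06:15-08:00, 14:45-15:30, 16:30-19:00 (subtract 3h to convert from UTC+3).
Omar: free for 07:15-08:30. Yuki: free for 07:15-08:30. Hamid: not fully free for 07:15-08:30. Bashir: not fully free for 07:15-08:30.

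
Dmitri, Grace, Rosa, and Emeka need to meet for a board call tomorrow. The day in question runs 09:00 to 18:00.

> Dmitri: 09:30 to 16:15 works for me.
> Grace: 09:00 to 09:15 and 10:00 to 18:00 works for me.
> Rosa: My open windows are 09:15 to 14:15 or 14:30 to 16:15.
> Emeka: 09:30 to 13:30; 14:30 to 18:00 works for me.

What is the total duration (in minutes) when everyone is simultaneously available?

Dmitri ∩ Grace: 10:00-16:15.
Dmitri ∩ Grace ∩ Rosa: 10:00-14:15, 14:30-16:15.
Dmitri ∩ Grace ∩ Rosa ∩ Emeka: 10:00-13:30, 14:30-16:15.
Summing the common windows: 210 + 105 = 315 minutes.

315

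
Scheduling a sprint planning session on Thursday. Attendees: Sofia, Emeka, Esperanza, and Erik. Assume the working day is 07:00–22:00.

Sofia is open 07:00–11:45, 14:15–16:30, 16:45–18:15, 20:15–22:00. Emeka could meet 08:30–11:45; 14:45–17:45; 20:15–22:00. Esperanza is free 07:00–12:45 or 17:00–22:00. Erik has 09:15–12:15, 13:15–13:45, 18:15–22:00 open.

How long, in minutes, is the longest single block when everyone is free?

150

Sofia ∩ Emeka: 08:30-11:45, 14:45-16:30, 16:45-17:45, 20:15-22:00.
Sofia ∩ Emeka ∩ Esperanza: 08:30-11:45, 17:00-17:45, 20:15-22:00.
Sofia ∩ Emeka ∩ Esperanza ∩ Erik: 09:15-11:45, 20:15-22:00.
The longest is 09:15-11:45 at 150 minutes.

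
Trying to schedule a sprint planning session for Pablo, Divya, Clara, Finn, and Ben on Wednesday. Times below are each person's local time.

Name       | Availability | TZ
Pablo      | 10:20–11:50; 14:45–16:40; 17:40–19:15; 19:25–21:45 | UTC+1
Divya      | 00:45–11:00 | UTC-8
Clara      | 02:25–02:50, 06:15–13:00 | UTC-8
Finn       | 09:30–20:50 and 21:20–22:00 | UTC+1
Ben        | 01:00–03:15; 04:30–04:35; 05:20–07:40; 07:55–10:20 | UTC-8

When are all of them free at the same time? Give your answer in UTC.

10:25-10:50, 14:15-15:40, 16:40-18:15

Pablo in UTC: 09:20-10:50, 13:45-15:40, 16:40-18:15, 18:25-20:45 (subtract 1h to convert from UTC+1).
Divya in UTC: 08:45-19:00 (add 8h to convert from UTC-8).
Clara in UTC: 10:25-10:50, 14:15-21:00 (add 8h to convert from UTC-8).
Finn in UTC: 08:30-19:50, 20:20-21:00 (subtract 1h to convert from UTC+1).
Ben in UTC: 09:00-11:15, 12:30-12:35, 13:20-15:40, 15:55-18:20 (add 8h to convert from UTC-8).
Pablo ∩ Divya: 09:20-10:50, 13:45-15:40, 16:40-18:15, 18:25-19:00.
Pablo ∩ Divya ∩ Clara: 10:25-10:50, 14:15-15:40, 16:40-18:15, 18:25-19:00.
Pablo ∩ Divya ∩ Clara ∩ Finn: 10:25-10:50, 14:15-15:40, 16:40-18:15, 18:25-19:00.
Pablo ∩ Divya ∩ Clara ∩ Finn ∩ Ben: 10:25-10:50, 14:15-15:40, 16:40-18:15.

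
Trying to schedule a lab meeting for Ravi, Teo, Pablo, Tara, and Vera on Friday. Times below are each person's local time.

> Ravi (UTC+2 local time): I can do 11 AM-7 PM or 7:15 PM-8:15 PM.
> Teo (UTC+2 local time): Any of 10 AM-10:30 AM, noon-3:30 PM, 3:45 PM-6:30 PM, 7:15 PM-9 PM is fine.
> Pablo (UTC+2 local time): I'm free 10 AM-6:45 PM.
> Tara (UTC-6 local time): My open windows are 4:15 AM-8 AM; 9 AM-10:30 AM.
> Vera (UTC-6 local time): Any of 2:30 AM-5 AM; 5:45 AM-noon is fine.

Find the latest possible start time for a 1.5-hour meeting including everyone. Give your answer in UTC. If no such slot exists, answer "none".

Ravi in UTC: 09:00-17:00, 17:15-18:15 (subtract 2h to convert from UTC+2).
Teo in UTC: 08:00-08:30, 10:00-13:30, 13:45-16:30, 17:15-19:00 (subtract 2h to convert from UTC+2).
Pablo in UTC: 08:00-16:45 (subtract 2h to convert from UTC+2).
Tara in UTC: 10:15-14:00, 15:00-16:30 (add 6h to convert from UTC-6).
Vera in UTC: 08:30-11:00, 11:45-18:00 (add 6h to convert from UTC-6).
Ravi ∩ Teo: 10:00-13:30, 13:45-16:30, 17:15-18:15.
Ravi ∩ Teo ∩ Pablo: 10:00-13:30, 13:45-16:30.
Ravi ∩ Teo ∩ Pablo ∩ Tara: 10:15-13:30, 13:45-14:00, 15:00-16:30.
Ravi ∩ Teo ∩ Pablo ∩ Tara ∩ Vera: 10:15-11:00, 11:45-13:30, 13:45-14:00, 15:00-16:30.
The last common window of at least 90 minutes is 15:00-16:30; a 90-minute meeting can start as late as 15:00 and still end by 16:30.

15:00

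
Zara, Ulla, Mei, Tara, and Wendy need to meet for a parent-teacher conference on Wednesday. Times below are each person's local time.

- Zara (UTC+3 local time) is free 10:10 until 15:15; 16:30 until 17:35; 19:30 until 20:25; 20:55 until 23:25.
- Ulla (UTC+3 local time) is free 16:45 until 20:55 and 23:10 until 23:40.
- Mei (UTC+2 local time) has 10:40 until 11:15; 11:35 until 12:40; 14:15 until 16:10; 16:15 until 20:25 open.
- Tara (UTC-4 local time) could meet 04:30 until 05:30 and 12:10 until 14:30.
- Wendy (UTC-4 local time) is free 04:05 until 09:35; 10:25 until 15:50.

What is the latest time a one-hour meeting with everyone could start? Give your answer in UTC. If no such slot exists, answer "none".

none

Zara in UTC: 07:10-12:15, 13:30-14:35, 16:30-17:25, 17:55-20:25 (subtract 3h to convert from UTC+3).
Ulla in UTC: 13:45-17:55, 20:10-20:40 (subtract 3h to convert from UTC+3).
Mei in UTC: 08:40-09:15, 09:35-10:40, 12:15-14:10, 14:15-18:25 (subtract 2h to convert from UTC+2).
Tara in UTC: 08:30-09:30, 16:10-18:30 (add 4h to convert from UTC-4).
Wendy in UTC: 08:05-13:35, 14:25-19:50 (add 4h to convert from UTC-4).
Zara ∩ Ulla: 13:45-14:35, 16:30-17:25, 20:10-20:25.
Zara ∩ Ulla ∩ Mei: 13:45-14:10, 14:15-14:35, 16:30-17:25.
Zara ∩ Ulla ∩ Mei ∩ Tara: 16:30-17:25.
Zara ∩ Ulla ∩ Mei ∩ Tara ∩ Wendy: 16:30-17:25.
No common window is at least 60 minutes long.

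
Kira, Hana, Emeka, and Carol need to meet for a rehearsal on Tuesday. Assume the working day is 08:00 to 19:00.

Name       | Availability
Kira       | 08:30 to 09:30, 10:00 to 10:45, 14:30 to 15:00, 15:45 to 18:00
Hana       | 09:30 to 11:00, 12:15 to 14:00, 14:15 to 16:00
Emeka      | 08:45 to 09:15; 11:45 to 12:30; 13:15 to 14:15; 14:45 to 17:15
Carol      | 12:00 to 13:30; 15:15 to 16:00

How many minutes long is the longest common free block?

15

Kira ∩ Hana: 10:00-10:45, 14:30-15:00, 15:45-16:00.
Kira ∩ Hana ∩ Emeka: 14:45-15:00, 15:45-16:00.
Kira ∩ Hana ∩ Emeka ∩ Carol: 15:45-16:00.
Those are the intersection windows.
The longest is 15:45-16:00 at 15 minutes.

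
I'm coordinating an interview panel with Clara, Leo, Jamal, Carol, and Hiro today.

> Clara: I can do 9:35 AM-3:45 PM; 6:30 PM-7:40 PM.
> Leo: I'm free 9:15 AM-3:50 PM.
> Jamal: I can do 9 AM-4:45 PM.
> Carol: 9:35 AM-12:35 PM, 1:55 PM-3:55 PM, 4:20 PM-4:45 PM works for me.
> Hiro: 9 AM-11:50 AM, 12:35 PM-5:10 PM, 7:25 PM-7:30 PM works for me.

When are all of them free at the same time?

Clara ∩ Leo: 09:35-15:45.
Clara ∩ Leo ∩ Jamal: 09:35-15:45.
Clara ∩ Leo ∩ Jamal ∩ Carol: 09:35-12:35, 13:55-15:45.
Clara ∩ Leo ∩ Jamal ∩ Carol ∩ Hiro: 09:35-11:50, 13:55-15:45.
Those are the intersection windows.

09:35-11:50, 13:55-15:45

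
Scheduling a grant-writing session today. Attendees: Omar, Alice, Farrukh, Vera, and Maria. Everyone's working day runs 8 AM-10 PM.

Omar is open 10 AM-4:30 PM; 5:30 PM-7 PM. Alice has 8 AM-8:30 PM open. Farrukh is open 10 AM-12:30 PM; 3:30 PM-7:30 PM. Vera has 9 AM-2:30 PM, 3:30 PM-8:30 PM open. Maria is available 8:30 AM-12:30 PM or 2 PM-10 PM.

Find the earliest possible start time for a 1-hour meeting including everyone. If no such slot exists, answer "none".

10:00

Omar ∩ Alice: 10:00-16:30, 17:30-19:00.
Omar ∩ Alice ∩ Farrukh: 10:00-12:30, 15:30-16:30, 17:30-19:00.
Omar ∩ Alice ∩ Farrukh ∩ Vera: 10:00-12:30, 15:30-16:30, 17:30-19:00.
Omar ∩ Alice ∩ Farrukh ∩ Vera ∩ Maria: 10:00-12:30, 15:30-16:30, 17:30-19:00.
The first common window of at least 60 minutes is 10:00-12:30, so the earliest start is 10:00.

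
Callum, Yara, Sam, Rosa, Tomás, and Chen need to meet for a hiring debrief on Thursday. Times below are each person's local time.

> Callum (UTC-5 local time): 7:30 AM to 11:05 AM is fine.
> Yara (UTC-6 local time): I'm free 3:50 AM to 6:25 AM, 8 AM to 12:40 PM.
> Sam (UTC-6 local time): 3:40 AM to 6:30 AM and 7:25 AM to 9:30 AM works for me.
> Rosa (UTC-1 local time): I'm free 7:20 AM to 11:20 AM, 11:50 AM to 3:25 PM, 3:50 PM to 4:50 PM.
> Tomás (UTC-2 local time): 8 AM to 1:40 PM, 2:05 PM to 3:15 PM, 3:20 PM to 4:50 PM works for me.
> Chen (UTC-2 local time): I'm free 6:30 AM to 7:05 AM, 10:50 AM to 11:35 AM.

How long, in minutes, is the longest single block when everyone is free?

Callum in UTC: 12:30-16:05 (add 5h to convert from UTC-5).
Yara in UTC: 09:50-12:25, 14:00-18:40 (add 6h to convert from UTC-6).
Sam in UTC: 09:40-12:30, 13:25-15:30 (add 6h to convert from UTC-6).
Rosa in UTC: 08:20-12:20, 12:50-16:25, 16:50-17:50 (add 1h to convert from UTC-1).
Tomás in UTC: 10:00-15:40, 16:05-17:15, 17:20-18:50 (add 2h to convert from UTC-2).
Chen in UTC: 08:30-09:05, 12:50-13:35 (add 2h to convert from UTC-2).
Callum ∩ Yara: 14:00-16:05.
Callum ∩ Yara ∩ Sam: 14:00-15:30.
Callum ∩ Yara ∩ Sam ∩ Rosa: 14:00-15:30.
Callum ∩ Yara ∩ Sam ∩ Rosa ∩ Tomás: 14:00-15:30.
Callum ∩ Yara ∩ Sam ∩ Rosa ∩ Tomás ∩ Chen: ∅.
There is no time when everyone is free.
No common window exists, so the longest block is 0 minutes.

0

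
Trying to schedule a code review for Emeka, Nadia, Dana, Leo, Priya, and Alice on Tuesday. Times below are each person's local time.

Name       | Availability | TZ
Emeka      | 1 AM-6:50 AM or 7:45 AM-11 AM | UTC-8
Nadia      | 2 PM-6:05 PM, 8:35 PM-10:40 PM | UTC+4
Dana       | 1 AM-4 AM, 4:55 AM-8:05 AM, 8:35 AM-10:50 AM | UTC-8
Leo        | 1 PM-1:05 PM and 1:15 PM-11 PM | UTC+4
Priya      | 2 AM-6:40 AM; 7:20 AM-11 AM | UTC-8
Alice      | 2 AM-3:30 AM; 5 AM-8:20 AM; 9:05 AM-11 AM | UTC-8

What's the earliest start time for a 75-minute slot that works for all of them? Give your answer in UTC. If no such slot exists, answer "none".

Emeka in UTC: 09:00-14:50, 15:45-19:00 (add 8h to convert from UTC-8).
Nadia in UTC: 10:00-14:05, 16:35-18:40 (subtract 4h to convert from UTC+4).
Dana in UTC: 09:00-12:00, 12:55-16:05, 16:35-18:50 (add 8h to convert from UTC-8).
Leo in UTC: 09:00-09:05, 09:15-19:00 (subtract 4h to convert from UTC+4).
Priya in UTC: 10:00-14:40, 15:20-19:00 (add 8h to convert from UTC-8).
Alice in UTC: 10:00-11:30, 13:00-16:20, 17:05-19:00 (add 8h to convert from UTC-8).
Emeka ∩ Nadia: 10:00-14:05, 16:35-18:40.
Emeka ∩ Nadia ∩ Dana: 10:00-12:00, 12:55-14:05, 16:35-18:40.
Emeka ∩ Nadia ∩ Dana ∩ Leo: 10:00-12:00, 12:55-14:05, 16:35-18:40.
Emeka ∩ Nadia ∩ Dana ∩ Leo ∩ Priya: 10:00-12:00, 12:55-14:05, 16:35-18:40.
Emeka ∩ Nadia ∩ Dana ∩ Leo ∩ Priya ∩ Alice: 10:00-11:30, 13:00-14:05, 17:05-18:40.
The first common window of at least 75 minutes is 10:00-11:30, so the earliest start is 10:00.

10:00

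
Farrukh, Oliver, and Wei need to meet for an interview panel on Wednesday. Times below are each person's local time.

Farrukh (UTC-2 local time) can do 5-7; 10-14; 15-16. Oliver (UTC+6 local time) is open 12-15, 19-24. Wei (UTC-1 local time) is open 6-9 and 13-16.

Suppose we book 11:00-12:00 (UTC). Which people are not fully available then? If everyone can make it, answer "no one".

Farrukh, Oliver, Wei

Farrukh in UTC: 07:00-09:00, 12:00-16:00, 17:00-18:00 (add 2h to convert from UTC-2).
Oliver in UTC: 06:00-09:00, 13:00-18:00 (subtract 6h to convert from UTC+6).
Wei in UTC: 07:00-10:00, 14:00-17:00 (add 1h to convert from UTC-1).
Farrukh: not fully free for 11:00-12:00. Oliver: not fully free for 11:00-12:00. Wei: not fully free for 11:00-12:00.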